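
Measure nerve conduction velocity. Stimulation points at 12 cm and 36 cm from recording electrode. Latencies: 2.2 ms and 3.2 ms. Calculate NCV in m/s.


Distance = (36 - 12) / 100 = 0.24 m
dt = (3.2 - 2.2) / 1000 = 0.001 s
NCV = dist / dt = 240 m/s


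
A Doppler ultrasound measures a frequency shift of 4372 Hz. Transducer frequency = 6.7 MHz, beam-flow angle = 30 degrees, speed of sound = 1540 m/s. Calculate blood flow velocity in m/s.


v = fd * c / (2 * f0 * cos(theta))
v = 4372 * 1540 / (2 * 6.7000e+06 * cos(30))
v = 0.5802 m/s


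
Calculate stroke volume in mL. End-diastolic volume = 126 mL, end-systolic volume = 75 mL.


SV = EDV - ESV
SV = 126 - 75
SV = 51 mL


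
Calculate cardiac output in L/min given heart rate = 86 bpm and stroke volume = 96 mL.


CO = HR * SV
CO = 86 * 96 / 1000
CO = 8.256 L/min


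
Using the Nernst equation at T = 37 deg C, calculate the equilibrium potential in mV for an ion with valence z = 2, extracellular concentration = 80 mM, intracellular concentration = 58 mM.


E = (RT/(zF)) * ln(C_out/C_in)
T = 37 + 273.15 = 310.15 K
E = (8.314 * 310.15 / (2 * 96485)) * ln(80/58)
E = 4.297 mV


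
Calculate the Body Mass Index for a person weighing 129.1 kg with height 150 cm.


BMI = weight / height^2
height = 150 cm = 1.5 m
BMI = 129.1 / 1.5^2
BMI = 57.38 kg/m^2


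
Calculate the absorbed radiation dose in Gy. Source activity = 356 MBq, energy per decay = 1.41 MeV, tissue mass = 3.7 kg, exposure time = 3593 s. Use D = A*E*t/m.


A = 356 MBq = 3.5600e+08 Bq
E = 1.41 MeV = 2.25882e-13 J
D = A*E*t/m = 3.5600e+08*2.25882e-13*3593/3.7
D = 0.07809 Gy


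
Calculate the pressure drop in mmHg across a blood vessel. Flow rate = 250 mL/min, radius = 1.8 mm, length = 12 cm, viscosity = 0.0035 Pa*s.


dP = 8*mu*L*Q / (pi*r^4)
Q = 250 mL/min = 4.16667e-06 m^3/s
dP = 424.511 Pa = 424.511 / 133.322 mmHg = 3.184 mmHg


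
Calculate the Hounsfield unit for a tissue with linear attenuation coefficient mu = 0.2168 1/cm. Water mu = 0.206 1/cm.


HU = ((mu_tissue - mu_water) / mu_water) * 1000
HU = ((0.2168 - 0.206) / 0.206) * 1000
HU = 52.43


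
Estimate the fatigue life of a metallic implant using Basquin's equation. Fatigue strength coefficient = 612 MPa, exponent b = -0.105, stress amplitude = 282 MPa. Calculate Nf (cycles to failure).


sigma_a = sigma_f' * (2Nf)^b
2Nf = (sigma_a/sigma_f')^(1/b)
2Nf = (282/612)^(1/-0.105)
2Nf = 1602.448
Nf = 801.2


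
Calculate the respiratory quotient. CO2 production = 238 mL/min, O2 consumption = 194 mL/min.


RQ = VCO2 / VO2
RQ = 238 / 194
RQ = 1.227


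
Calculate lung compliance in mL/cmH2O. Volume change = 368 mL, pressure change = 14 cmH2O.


C = dV / dP
C = 368 / 14
C = 26.29 mL/cmH2O


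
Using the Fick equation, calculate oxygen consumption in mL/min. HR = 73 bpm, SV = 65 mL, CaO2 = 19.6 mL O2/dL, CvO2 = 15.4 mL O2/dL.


CO = HR*SV = 73*65/1000 = 4.745 L/min
a-v O2 diff = 19.6 - 15.4 = 4.2 mL/dL
VO2 = CO * (CaO2-CvO2) * 10 dL/L
VO2 = 4.745 * 4.2 * 10
VO2 = 199.3 mL/min


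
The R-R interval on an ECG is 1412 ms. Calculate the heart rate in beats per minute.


HR = 60 / RR_interval(s)
RR = 1412 ms = 1.412 s
HR = 60 / 1.412 = 42.49 bpm


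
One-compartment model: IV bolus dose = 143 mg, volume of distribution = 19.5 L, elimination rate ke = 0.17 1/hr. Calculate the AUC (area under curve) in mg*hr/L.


C0 = Dose/Vd = 143/19.5 = 7.33333 mg/L
AUC = C0/ke = 7.33333/0.17
AUC = 43.14 mg*hr/L


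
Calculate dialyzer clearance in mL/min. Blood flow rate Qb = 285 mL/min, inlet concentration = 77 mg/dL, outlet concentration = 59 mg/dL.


K = Qb * (Cb_in - Cb_out) / Cb_in
K = 285 * (77 - 59) / 77
K = 66.62 mL/min


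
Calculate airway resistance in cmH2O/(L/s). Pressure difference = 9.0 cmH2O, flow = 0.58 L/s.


R = dP / flow
R = 9.0 / 0.58
R = 15.52 cmH2O/(L/s)


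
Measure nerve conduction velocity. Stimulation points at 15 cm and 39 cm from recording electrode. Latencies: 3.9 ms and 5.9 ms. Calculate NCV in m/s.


Distance = (39 - 15) / 100 = 0.24 m
dt = (5.9 - 3.9) / 1000 = 0.002 s
NCV = dist / dt = 120 m/s


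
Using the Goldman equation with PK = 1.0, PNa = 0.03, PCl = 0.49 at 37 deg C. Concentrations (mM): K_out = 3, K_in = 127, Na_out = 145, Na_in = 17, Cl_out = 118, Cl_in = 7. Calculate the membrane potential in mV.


Vm = (RT/F)*ln((PK*Ko + PNa*Nao + PCl*Cli)/(PK*Ki + PNa*Nai + PCl*Clo))
Numer = 10.78, Denom = 185.33
Vm = -76.02 mV


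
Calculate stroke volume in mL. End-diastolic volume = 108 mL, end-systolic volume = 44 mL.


SV = EDV - ESV
SV = 108 - 44
SV = 64 mL


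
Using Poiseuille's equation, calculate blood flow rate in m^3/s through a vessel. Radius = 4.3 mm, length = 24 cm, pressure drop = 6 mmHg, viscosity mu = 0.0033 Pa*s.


Q = pi*r^4*dP / (8*mu*L)
r = 0.0043 m, L = 0.24 m
dP = 6 mmHg = 799.932 Pa
Q = 1.3560e-04 m^3/s


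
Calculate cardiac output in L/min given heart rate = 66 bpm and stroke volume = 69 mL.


CO = HR * SV
CO = 66 * 69 / 1000
CO = 4.554 L/min


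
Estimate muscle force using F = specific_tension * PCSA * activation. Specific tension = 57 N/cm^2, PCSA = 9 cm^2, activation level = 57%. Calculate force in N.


F = sigma * PCSA * activation
F = 57 * 9 * 0.57
F = 292.4 N


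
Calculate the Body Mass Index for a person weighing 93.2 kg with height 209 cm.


BMI = weight / height^2
height = 209 cm = 2.09 m
BMI = 93.2 / 2.09^2
BMI = 21.34 kg/m^2


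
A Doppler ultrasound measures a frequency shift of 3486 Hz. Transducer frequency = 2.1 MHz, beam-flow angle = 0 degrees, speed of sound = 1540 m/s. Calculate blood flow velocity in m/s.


v = fd * c / (2 * f0 * cos(theta))
v = 3486 * 1540 / (2 * 2.1000e+06 * cos(0))
v = 1.278 m/s


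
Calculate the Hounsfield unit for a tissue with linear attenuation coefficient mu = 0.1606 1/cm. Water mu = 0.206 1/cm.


HU = ((mu_tissue - mu_water) / mu_water) * 1000
HU = ((0.1606 - 0.206) / 0.206) * 1000
HU = -220.4


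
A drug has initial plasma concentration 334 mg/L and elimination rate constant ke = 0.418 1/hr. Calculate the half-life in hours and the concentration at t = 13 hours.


t_half = ln(2) / ke = 0.693147 / 0.418 = 1.658 hr
C(t) = C0 * exp(-ke*t) = 334 * exp(-0.418*13)
C(13) = 1.458 mg/L


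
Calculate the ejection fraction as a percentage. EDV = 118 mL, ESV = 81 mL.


SV = EDV - ESV = 118 - 81 = 37 mL
EF = SV/EDV * 100 = 37/118 * 100
EF = 31.36%


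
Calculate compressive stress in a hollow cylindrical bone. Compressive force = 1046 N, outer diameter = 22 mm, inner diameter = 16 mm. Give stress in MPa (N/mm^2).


A = pi*(r_o^2 - r_i^2)
r_o = 11 mm, r_i = 8 mm
A = 179.071 mm^2
sigma = F/A = 1046 / 179.071
sigma = 5.841 MPa


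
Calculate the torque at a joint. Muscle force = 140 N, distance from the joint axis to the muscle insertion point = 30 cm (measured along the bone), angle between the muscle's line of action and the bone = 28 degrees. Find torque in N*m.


Torque = F * d * sin(theta)   (moment arm = d*sin(theta))
d = 30 cm = 0.3 m
Torque = 140 * 0.3 * sin(28)
Torque = 19.72 N*m


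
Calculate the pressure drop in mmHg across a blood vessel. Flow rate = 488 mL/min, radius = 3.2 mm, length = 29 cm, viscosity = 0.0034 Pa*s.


dP = 8*mu*L*Q / (pi*r^4)
Q = 488 mL/min = 8.13333e-06 m^3/s
dP = 194.754 Pa = 194.754 / 133.322 mmHg = 1.461 mmHg


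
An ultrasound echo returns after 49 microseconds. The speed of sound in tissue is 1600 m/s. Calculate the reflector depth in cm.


depth = c * t / 2
t = 49 us = 4.9000e-05 s
depth = 1600 * 4.9000e-05 / 2
depth = 0.0392 m = 3.92 cm


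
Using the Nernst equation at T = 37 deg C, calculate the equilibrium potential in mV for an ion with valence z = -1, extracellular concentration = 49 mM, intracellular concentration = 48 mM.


E = (RT/(zF)) * ln(C_out/C_in)
T = 37 + 273.15 = 310.15 K
E = (8.314 * 310.15 / (-1 * 96485)) * ln(49/48)
E = -0.5511 mV


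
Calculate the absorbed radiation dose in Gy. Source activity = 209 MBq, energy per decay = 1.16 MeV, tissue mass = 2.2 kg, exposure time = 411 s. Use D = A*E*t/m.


A = 209 MBq = 2.0900e+08 Bq
E = 1.16 MeV = 1.85832e-13 J
D = A*E*t/m = 2.0900e+08*1.85832e-13*411/2.2
D = 0.007256 Gy


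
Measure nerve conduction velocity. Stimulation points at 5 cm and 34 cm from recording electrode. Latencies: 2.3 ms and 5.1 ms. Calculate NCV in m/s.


Distance = (34 - 5) / 100 = 0.29 m
dt = (5.1 - 2.3) / 1000 = 0.0028 s
NCV = dist / dt = 103.6 m/s


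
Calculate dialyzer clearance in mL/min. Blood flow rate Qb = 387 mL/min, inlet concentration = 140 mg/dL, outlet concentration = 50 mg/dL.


K = Qb * (Cb_in - Cb_out) / Cb_in
K = 387 * (140 - 50) / 140
K = 248.8 mL/min


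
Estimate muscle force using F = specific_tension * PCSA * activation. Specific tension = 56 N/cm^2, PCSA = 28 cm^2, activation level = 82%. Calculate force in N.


F = sigma * PCSA * activation
F = 56 * 28 * 0.82
F = 1286 N


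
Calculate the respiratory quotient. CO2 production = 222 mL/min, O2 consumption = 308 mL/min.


RQ = VCO2 / VO2
RQ = 222 / 308
RQ = 0.7208


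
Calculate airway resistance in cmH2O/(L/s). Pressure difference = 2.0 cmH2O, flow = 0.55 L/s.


R = dP / flow
R = 2.0 / 0.55
R = 3.636 cmH2O/(L/s)


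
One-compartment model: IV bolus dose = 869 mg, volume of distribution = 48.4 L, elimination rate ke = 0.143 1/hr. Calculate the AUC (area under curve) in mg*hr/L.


C0 = Dose/Vd = 869/48.4 = 17.9545 mg/L
AUC = C0/ke = 17.9545/0.143
AUC = 125.6 mg*hr/L


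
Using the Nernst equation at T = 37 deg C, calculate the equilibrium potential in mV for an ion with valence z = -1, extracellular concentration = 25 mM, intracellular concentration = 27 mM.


E = (RT/(zF)) * ln(C_out/C_in)
T = 37 + 273.15 = 310.15 K
E = (8.314 * 310.15 / (-1 * 96485)) * ln(25/27)
E = 2.057 mV


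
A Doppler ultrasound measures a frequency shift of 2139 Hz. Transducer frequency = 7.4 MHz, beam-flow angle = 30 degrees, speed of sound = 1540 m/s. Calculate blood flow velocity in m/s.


v = fd * c / (2 * f0 * cos(theta))
v = 2139 * 1540 / (2 * 7.4000e+06 * cos(30))
v = 0.257 m/s


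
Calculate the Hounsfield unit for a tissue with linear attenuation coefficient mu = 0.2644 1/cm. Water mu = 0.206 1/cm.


HU = ((mu_tissue - mu_water) / mu_water) * 1000
HU = ((0.2644 - 0.206) / 0.206) * 1000
HU = 283.5


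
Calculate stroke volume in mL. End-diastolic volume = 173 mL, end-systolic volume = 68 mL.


SV = EDV - ESV
SV = 173 - 68
SV = 105 mL


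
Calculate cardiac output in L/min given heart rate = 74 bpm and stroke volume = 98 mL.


CO = HR * SV
CO = 74 * 98 / 1000
CO = 7.252 L/min


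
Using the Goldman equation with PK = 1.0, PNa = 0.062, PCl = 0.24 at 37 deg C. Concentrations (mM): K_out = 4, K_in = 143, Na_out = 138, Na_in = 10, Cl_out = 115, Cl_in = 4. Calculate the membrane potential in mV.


Vm = (RT/F)*ln((PK*Ko + PNa*Nao + PCl*Cli)/(PK*Ki + PNa*Nai + PCl*Clo))
Numer = 13.516, Denom = 171.22
Vm = -67.86 mV


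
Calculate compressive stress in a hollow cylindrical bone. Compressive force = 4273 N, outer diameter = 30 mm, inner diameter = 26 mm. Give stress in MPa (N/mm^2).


A = pi*(r_o^2 - r_i^2)
r_o = 15 mm, r_i = 13 mm
A = 175.929 mm^2
sigma = F/A = 4273 / 175.929
sigma = 24.29 MPa


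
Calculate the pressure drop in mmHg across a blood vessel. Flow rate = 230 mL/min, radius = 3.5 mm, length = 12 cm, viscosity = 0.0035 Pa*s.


dP = 8*mu*L*Q / (pi*r^4)
Q = 230 mL/min = 3.83333e-06 m^3/s
dP = 27.3208 Pa = 27.3208 / 133.322 mmHg = 0.2049 mmHg


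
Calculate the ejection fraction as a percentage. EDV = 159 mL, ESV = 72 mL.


SV = EDV - ESV = 159 - 72 = 87 mL
EF = SV/EDV * 100 = 87/159 * 100
EF = 54.72%


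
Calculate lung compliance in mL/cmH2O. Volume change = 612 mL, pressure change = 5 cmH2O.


C = dV / dP
C = 612 / 5
C = 122.4 mL/cmH2O


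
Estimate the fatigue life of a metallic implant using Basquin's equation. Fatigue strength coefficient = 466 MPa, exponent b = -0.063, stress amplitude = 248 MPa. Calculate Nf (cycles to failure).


sigma_a = sigma_f' * (2Nf)^b
2Nf = (sigma_a/sigma_f')^(1/b)
2Nf = (248/466)^(1/-0.063)
2Nf = 22292.69
Nf = 1.115e+04


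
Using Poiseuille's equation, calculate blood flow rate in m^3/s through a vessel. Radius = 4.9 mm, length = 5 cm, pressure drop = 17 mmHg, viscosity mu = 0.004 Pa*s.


Q = pi*r^4*dP / (8*mu*L)
r = 0.0049 m, L = 0.05 m
dP = 17 mmHg = 2266.474 Pa
Q = 0.002565 m^3/s


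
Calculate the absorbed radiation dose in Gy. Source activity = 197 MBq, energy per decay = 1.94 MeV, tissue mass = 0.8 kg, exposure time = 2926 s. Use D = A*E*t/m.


A = 197 MBq = 1.9700e+08 Bq
E = 1.94 MeV = 3.10788e-13 J
D = A*E*t/m = 1.9700e+08*3.10788e-13*2926/0.8
D = 0.2239 Gy


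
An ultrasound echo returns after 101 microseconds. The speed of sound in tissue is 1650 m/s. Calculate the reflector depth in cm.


depth = c * t / 2
t = 101 us = 1.0100e-04 s
depth = 1650 * 1.0100e-04 / 2
depth = 0.083325 m = 8.3325 cm


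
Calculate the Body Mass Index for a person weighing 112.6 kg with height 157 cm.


BMI = weight / height^2
height = 157 cm = 1.57 m
BMI = 112.6 / 1.57^2
BMI = 45.68 kg/m^2


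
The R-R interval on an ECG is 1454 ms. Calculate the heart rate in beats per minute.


HR = 60 / RR_interval(s)
RR = 1454 ms = 1.454 s
HR = 60 / 1.454 = 41.27 bpm


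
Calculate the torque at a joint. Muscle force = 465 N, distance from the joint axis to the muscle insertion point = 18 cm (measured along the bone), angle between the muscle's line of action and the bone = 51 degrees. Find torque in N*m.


Torque = F * d * sin(theta)   (moment arm = d*sin(theta))
d = 18 cm = 0.18 m
Torque = 465 * 0.18 * sin(51)
Torque = 65.05 N*m


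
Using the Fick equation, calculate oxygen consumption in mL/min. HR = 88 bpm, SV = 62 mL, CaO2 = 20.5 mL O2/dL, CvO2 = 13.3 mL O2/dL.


CO = HR*SV = 88*62/1000 = 5.456 L/min
a-v O2 diff = 20.5 - 13.3 = 7.2 mL/dL
VO2 = CO * (CaO2-CvO2) * 10 dL/L
VO2 = 5.456 * 7.2 * 10
VO2 = 392.8 mL/min


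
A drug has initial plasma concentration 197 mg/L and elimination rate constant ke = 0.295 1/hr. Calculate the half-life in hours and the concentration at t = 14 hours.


t_half = ln(2) / ke = 0.693147 / 0.295 = 2.35 hr
C(t) = C0 * exp(-ke*t) = 197 * exp(-0.295*14)
C(14) = 3.168 mg/L


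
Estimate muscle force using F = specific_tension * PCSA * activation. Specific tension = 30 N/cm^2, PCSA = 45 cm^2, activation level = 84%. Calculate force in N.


F = sigma * PCSA * activation
F = 30 * 45 * 0.84
F = 1134 N


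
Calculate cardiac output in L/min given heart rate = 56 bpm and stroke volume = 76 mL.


CO = HR * SV
CO = 56 * 76 / 1000
CO = 4.256 L/min


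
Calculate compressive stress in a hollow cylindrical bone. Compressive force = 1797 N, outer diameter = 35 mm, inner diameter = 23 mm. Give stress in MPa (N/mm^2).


A = pi*(r_o^2 - r_i^2)
r_o = 17.5 mm, r_i = 11.5 mm
A = 546.637 mm^2
sigma = F/A = 1797 / 546.637
sigma = 3.287 MPa


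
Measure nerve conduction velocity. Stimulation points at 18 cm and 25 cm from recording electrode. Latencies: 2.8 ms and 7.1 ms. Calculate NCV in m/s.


Distance = (25 - 18) / 100 = 0.07 m
dt = (7.1 - 2.8) / 1000 = 0.0043 s
NCV = dist / dt = 16.28 m/s


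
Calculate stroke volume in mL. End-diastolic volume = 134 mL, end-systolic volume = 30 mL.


SV = EDV - ESV
SV = 134 - 30
SV = 104 mL


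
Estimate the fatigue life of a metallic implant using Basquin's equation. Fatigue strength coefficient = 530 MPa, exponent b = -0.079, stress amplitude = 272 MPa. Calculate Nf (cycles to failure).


sigma_a = sigma_f' * (2Nf)^b
2Nf = (sigma_a/sigma_f')^(1/b)
2Nf = (272/530)^(1/-0.079)
2Nf = 4647.0439
Nf = 2324


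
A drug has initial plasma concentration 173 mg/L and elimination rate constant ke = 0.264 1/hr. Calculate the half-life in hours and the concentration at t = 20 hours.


t_half = ln(2) / ke = 0.693147 / 0.264 = 2.626 hr
C(t) = C0 * exp(-ke*t) = 173 * exp(-0.264*20)
C(20) = 0.881 mg/L


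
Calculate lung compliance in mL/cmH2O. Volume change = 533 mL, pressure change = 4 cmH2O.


C = dV / dP
C = 533 / 4
C = 133.2 mL/cmH2O


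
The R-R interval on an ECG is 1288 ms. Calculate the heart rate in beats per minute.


HR = 60 / RR_interval(s)
RR = 1288 ms = 1.288 s
HR = 60 / 1.288 = 46.58 bpm


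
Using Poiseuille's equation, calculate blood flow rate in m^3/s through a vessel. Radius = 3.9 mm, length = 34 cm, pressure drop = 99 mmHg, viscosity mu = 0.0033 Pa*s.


Q = pi*r^4*dP / (8*mu*L)
r = 0.0039 m, L = 0.34 m
dP = 99 mmHg = 13198.878 Pa
Q = 0.001069 m^3/s


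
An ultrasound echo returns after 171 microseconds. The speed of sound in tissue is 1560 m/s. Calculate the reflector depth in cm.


depth = c * t / 2
t = 171 us = 1.7100e-04 s
depth = 1560 * 1.7100e-04 / 2
depth = 0.13338 m = 13.338 cm


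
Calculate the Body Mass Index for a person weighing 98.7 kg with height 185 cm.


BMI = weight / height^2
height = 185 cm = 1.85 m
BMI = 98.7 / 1.85^2
BMI = 28.84 kg/m^2


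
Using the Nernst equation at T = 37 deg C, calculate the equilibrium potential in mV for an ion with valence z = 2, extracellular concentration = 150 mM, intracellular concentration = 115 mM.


E = (RT/(zF)) * ln(C_out/C_in)
T = 37 + 273.15 = 310.15 K
E = (8.314 * 310.15 / (2 * 96485)) * ln(150/115)
E = 3.55 mV


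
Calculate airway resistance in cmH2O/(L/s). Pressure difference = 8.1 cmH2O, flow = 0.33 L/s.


R = dP / flow
R = 8.1 / 0.33
R = 24.55 cmH2O/(L/s)


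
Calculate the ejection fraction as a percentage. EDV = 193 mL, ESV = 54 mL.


SV = EDV - ESV = 193 - 54 = 139 mL
EF = SV/EDV * 100 = 139/193 * 100
EF = 72.02%


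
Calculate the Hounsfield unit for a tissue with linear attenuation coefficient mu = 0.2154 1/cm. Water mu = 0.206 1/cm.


HU = ((mu_tissue - mu_water) / mu_water) * 1000
HU = ((0.2154 - 0.206) / 0.206) * 1000
HU = 45.63


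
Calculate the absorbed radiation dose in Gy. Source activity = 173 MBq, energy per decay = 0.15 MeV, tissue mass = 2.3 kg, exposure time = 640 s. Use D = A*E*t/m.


A = 173 MBq = 1.7300e+08 Bq
E = 0.15 MeV = 2.403e-14 J
D = A*E*t/m = 1.7300e+08*2.403e-14*640/2.3
D = 0.001157 Gy


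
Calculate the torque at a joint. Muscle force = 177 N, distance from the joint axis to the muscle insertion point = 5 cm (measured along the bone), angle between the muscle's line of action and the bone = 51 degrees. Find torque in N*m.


Torque = F * d * sin(theta)   (moment arm = d*sin(theta))
d = 5 cm = 0.05 m
Torque = 177 * 0.05 * sin(51)
Torque = 6.878 N*m


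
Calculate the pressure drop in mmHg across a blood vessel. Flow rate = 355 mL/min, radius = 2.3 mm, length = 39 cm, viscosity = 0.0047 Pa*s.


dP = 8*mu*L*Q / (pi*r^4)
Q = 355 mL/min = 5.91667e-06 m^3/s
dP = 986.89 Pa = 986.89 / 133.322 mmHg = 7.402 mmHg


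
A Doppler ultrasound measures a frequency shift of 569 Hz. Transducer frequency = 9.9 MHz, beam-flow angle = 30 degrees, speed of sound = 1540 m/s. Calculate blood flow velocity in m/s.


v = fd * c / (2 * f0 * cos(theta))
v = 569 * 1540 / (2 * 9.9000e+06 * cos(30))
v = 0.0511 m/s


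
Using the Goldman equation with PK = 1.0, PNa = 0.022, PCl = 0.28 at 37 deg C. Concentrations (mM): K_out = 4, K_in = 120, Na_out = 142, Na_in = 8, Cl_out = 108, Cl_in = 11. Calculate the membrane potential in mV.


Vm = (RT/F)*ln((PK*Ko + PNa*Nao + PCl*Cli)/(PK*Ki + PNa*Nai + PCl*Clo))
Numer = 10.204, Denom = 150.416
Vm = -71.91 mV


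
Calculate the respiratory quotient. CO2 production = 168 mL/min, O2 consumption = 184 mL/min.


RQ = VCO2 / VO2
RQ = 168 / 184
RQ = 0.913


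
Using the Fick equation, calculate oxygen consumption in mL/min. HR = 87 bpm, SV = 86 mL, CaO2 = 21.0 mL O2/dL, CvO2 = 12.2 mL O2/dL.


CO = HR*SV = 87*86/1000 = 7.482 L/min
a-v O2 diff = 21.0 - 12.2 = 8.8 mL/dL
VO2 = CO * (CaO2-CvO2) * 10 dL/L
VO2 = 7.482 * 8.8 * 10
VO2 = 658.4 mL/min


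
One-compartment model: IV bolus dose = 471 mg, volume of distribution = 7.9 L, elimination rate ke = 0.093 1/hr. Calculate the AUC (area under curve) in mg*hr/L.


C0 = Dose/Vd = 471/7.9 = 59.6203 mg/L
AUC = C0/ke = 59.6203/0.093
AUC = 641.1 mg*hr/L


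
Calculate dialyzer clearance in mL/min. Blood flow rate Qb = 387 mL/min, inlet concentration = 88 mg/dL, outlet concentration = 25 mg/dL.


K = Qb * (Cb_in - Cb_out) / Cb_in
K = 387 * (88 - 25) / 88
K = 277.1 mL/min


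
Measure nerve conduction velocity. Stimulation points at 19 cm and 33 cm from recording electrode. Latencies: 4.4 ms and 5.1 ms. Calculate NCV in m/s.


Distance = (33 - 19) / 100 = 0.14 m
dt = (5.1 - 4.4) / 1000 = 7.0000e-04 s
NCV = dist / dt = 200 m/s


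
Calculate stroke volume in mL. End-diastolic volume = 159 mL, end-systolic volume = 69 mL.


SV = EDV - ESV
SV = 159 - 69
SV = 90 mL


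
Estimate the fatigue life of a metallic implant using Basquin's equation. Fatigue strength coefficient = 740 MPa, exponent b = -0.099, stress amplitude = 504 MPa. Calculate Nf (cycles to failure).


sigma_a = sigma_f' * (2Nf)^b
2Nf = (sigma_a/sigma_f')^(1/b)
2Nf = (504/740)^(1/-0.099)
2Nf = 48.40168
Nf = 24.2


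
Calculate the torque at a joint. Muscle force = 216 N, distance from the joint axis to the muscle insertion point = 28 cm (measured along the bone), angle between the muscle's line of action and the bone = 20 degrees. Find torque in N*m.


Torque = F * d * sin(theta)   (moment arm = d*sin(theta))
d = 28 cm = 0.28 m
Torque = 216 * 0.28 * sin(20)
Torque = 20.69 N*m


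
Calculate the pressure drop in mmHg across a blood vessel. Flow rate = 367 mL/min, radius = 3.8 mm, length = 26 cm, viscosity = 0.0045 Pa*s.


dP = 8*mu*L*Q / (pi*r^4)
Q = 367 mL/min = 6.11667e-06 m^3/s
dP = 87.399 Pa = 87.399 / 133.322 mmHg = 0.6555 mmHg


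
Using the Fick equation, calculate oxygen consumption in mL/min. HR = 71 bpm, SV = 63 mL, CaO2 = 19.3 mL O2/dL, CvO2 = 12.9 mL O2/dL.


CO = HR*SV = 71*63/1000 = 4.473 L/min
a-v O2 diff = 19.3 - 12.9 = 6.4 mL/dL
VO2 = CO * (CaO2-CvO2) * 10 dL/L
VO2 = 4.473 * 6.4 * 10
VO2 = 286.3 mL/min


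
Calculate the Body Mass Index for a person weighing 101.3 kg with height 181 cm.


BMI = weight / height^2
height = 181 cm = 1.81 m
BMI = 101.3 / 1.81^2
BMI = 30.92 kg/m^2


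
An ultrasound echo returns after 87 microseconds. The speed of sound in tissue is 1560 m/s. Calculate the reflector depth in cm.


depth = c * t / 2
t = 87 us = 8.7000e-05 s
depth = 1560 * 8.7000e-05 / 2
depth = 0.06786 m = 6.786 cm


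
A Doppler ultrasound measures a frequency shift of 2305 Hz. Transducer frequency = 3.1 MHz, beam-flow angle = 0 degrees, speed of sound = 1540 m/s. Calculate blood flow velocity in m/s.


v = fd * c / (2 * f0 * cos(theta))
v = 2305 * 1540 / (2 * 3.1000e+06 * cos(0))
v = 0.5725 m/s


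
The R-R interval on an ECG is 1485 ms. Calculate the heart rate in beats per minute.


HR = 60 / RR_interval(s)
RR = 1485 ms = 1.485 s
HR = 60 / 1.485 = 40.4 bpm


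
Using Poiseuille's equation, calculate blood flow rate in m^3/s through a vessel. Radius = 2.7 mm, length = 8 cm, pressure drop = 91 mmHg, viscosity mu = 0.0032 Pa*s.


Q = pi*r^4*dP / (8*mu*L)
r = 0.0027 m, L = 0.08 m
dP = 91 mmHg = 12132.302 Pa
Q = 9.8905e-04 m^3/s


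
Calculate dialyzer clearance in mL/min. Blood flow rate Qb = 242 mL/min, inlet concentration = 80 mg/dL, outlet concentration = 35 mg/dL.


K = Qb * (Cb_in - Cb_out) / Cb_in
K = 242 * (80 - 35) / 80
K = 136.1 mL/min


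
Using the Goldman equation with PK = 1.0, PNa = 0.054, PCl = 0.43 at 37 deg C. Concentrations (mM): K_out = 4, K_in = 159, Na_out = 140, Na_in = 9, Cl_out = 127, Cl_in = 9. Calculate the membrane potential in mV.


Vm = (RT/F)*ln((PK*Ko + PNa*Nao + PCl*Cli)/(PK*Ki + PNa*Nai + PCl*Clo))
Numer = 15.43, Denom = 214.096
Vm = -70.29 mV


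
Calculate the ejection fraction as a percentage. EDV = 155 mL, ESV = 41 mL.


SV = EDV - ESV = 155 - 41 = 114 mL
EF = SV/EDV * 100 = 114/155 * 100
EF = 73.55%


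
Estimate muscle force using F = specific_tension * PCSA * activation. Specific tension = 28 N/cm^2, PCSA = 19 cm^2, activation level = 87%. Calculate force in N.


F = sigma * PCSA * activation
F = 28 * 19 * 0.87
F = 462.8 N


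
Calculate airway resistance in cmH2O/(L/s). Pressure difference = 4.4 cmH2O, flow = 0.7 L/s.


R = dP / flow
R = 4.4 / 0.7
R = 6.286 cmH2O/(L/s)


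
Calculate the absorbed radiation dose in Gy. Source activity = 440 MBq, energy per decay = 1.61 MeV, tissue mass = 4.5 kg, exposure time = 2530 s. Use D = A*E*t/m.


A = 440 MBq = 4.4000e+08 Bq
E = 1.61 MeV = 2.57922e-13 J
D = A*E*t/m = 4.4000e+08*2.57922e-13*2530/4.5
D = 0.0638 Gy


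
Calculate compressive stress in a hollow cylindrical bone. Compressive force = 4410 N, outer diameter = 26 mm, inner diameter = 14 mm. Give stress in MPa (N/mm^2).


A = pi*(r_o^2 - r_i^2)
r_o = 13 mm, r_i = 7 mm
A = 376.991 mm^2
sigma = F/A = 4410 / 376.991
sigma = 11.7 MPa


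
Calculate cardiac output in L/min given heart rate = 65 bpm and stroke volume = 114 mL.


CO = HR * SV
CO = 65 * 114 / 1000
CO = 7.41 L/min


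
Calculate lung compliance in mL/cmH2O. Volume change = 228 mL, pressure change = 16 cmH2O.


C = dV / dP
C = 228 / 16
C = 14.25 mL/cmH2O


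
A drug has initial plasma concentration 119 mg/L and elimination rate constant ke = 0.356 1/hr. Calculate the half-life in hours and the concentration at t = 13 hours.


t_half = ln(2) / ke = 0.693147 / 0.356 = 1.947 hr
C(t) = C0 * exp(-ke*t) = 119 * exp(-0.356*13)
C(13) = 1.163 mg/L


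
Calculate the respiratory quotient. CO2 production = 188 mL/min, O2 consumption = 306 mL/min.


RQ = VCO2 / VO2
RQ = 188 / 306
RQ = 0.6144


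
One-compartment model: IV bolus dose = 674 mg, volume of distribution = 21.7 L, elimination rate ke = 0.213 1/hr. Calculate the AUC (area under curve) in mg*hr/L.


C0 = Dose/Vd = 674/21.7 = 31.0599 mg/L
AUC = C0/ke = 31.0599/0.213
AUC = 145.8 mg*hr/L


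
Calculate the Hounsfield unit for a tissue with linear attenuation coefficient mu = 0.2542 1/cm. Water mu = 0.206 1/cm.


HU = ((mu_tissue - mu_water) / mu_water) * 1000
HU = ((0.2542 - 0.206) / 0.206) * 1000
HU = 234


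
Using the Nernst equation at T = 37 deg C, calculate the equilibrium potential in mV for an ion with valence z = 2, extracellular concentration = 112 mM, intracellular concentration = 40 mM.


E = (RT/(zF)) * ln(C_out/C_in)
T = 37 + 273.15 = 310.15 K
E = (8.314 * 310.15 / (2 * 96485)) * ln(112/40)
E = 13.76 mV


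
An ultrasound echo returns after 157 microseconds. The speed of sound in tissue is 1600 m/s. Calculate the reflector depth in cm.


depth = c * t / 2
t = 157 us = 1.5700e-04 s
depth = 1600 * 1.5700e-04 / 2
depth = 0.1256 m = 12.56 cm


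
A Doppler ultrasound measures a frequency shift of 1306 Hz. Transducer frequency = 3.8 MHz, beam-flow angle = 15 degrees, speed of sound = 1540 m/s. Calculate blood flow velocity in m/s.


v = fd * c / (2 * f0 * cos(theta))
v = 1306 * 1540 / (2 * 3.8000e+06 * cos(15))
v = 0.274 m/s


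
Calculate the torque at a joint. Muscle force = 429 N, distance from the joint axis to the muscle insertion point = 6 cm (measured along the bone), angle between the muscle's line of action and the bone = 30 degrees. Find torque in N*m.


Torque = F * d * sin(theta)   (moment arm = d*sin(theta))
d = 6 cm = 0.06 m
Torque = 429 * 0.06 * sin(30)
Torque = 12.87 N*m


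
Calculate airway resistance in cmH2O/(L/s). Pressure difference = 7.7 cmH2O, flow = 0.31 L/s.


R = dP / flow
R = 7.7 / 0.31
R = 24.84 cmH2O/(L/s)


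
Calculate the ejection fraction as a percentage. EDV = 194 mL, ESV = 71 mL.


SV = EDV - ESV = 194 - 71 = 123 mL
EF = SV/EDV * 100 = 123/194 * 100
EF = 63.4%


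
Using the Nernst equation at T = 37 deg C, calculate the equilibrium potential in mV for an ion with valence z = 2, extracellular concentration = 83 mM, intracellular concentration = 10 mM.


E = (RT/(zF)) * ln(C_out/C_in)
T = 37 + 273.15 = 310.15 K
E = (8.314 * 310.15 / (2 * 96485)) * ln(83/10)
E = 28.28 mV


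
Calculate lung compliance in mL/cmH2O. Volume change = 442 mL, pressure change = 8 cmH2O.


C = dV / dP
C = 442 / 8
C = 55.25 mL/cmH2O


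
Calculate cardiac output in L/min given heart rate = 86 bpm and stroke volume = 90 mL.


CO = HR * SV
CO = 86 * 90 / 1000
CO = 7.74 L/min


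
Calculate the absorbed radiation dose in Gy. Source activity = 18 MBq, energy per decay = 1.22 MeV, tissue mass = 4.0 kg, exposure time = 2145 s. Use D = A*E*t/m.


A = 18 MBq = 1.8000e+07 Bq
E = 1.22 MeV = 1.95444e-13 J
D = A*E*t/m = 1.8000e+07*1.95444e-13*2145/4.0
D = 0.001887 Gy


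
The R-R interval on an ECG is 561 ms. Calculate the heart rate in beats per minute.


HR = 60 / RR_interval(s)
RR = 561 ms = 0.561 s
HR = 60 / 0.561 = 107 bpm


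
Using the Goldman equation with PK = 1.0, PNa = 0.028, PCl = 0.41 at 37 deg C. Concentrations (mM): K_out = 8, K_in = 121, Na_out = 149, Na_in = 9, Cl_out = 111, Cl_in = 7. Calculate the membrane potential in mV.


Vm = (RT/F)*ln((PK*Ko + PNa*Nao + PCl*Cli)/(PK*Ki + PNa*Nai + PCl*Clo))
Numer = 15.042, Denom = 166.762
Vm = -64.29 mV


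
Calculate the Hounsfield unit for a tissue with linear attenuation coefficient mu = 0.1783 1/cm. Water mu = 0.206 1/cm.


HU = ((mu_tissue - mu_water) / mu_water) * 1000
HU = ((0.1783 - 0.206) / 0.206) * 1000
HU = -134.5


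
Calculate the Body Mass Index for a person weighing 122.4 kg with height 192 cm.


BMI = weight / height^2
height = 192 cm = 1.92 m
BMI = 122.4 / 1.92^2
BMI = 33.2 kg/m^2


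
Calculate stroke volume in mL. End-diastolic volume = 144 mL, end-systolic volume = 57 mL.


SV = EDV - ESV
SV = 144 - 57
SV = 87 mL


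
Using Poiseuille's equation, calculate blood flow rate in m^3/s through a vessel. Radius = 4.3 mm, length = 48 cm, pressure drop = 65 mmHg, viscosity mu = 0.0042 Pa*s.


Q = pi*r^4*dP / (8*mu*L)
r = 0.0043 m, L = 0.48 m
dP = 65 mmHg = 8665.93 Pa
Q = 5.7711e-04 m^3/s


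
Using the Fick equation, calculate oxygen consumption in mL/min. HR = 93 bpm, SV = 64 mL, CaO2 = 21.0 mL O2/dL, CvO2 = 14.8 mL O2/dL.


CO = HR*SV = 93*64/1000 = 5.952 L/min
a-v O2 diff = 21.0 - 14.8 = 6.2 mL/dL
VO2 = CO * (CaO2-CvO2) * 10 dL/L
VO2 = 5.952 * 6.2 * 10
VO2 = 369 mL/min


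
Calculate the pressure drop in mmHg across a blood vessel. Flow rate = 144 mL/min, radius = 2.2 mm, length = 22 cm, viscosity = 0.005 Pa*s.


dP = 8*mu*L*Q / (pi*r^4)
Q = 144 mL/min = 2.4e-06 m^3/s
dP = 286.981 Pa = 286.981 / 133.322 mmHg = 2.153 mmHg


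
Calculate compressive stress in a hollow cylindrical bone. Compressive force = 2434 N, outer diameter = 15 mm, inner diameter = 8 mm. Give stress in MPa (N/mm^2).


A = pi*(r_o^2 - r_i^2)
r_o = 7.5 mm, r_i = 4 mm
A = 126.449 mm^2
sigma = F/A = 2434 / 126.449
sigma = 19.25 MPa


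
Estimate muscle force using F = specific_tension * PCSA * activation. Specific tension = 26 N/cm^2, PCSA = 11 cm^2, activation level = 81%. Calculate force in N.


F = sigma * PCSA * activation
F = 26 * 11 * 0.81
F = 231.7 N


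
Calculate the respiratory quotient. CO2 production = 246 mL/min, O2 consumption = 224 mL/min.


RQ = VCO2 / VO2
RQ = 246 / 224
RQ = 1.098


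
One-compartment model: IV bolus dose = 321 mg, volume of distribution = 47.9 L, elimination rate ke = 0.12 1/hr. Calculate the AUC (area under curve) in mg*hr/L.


C0 = Dose/Vd = 321/47.9 = 6.70146 mg/L
AUC = C0/ke = 6.70146/0.12
AUC = 55.85 mg*hr/L


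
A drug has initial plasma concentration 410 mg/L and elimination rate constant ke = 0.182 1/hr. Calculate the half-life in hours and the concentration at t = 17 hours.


t_half = ln(2) / ke = 0.693147 / 0.182 = 3.808 hr
C(t) = C0 * exp(-ke*t) = 410 * exp(-0.182*17)
C(17) = 18.58 mg/L


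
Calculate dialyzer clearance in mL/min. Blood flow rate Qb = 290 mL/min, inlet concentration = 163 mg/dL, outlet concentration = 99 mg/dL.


K = Qb * (Cb_in - Cb_out) / Cb_in
K = 290 * (163 - 99) / 163
K = 113.9 mL/min


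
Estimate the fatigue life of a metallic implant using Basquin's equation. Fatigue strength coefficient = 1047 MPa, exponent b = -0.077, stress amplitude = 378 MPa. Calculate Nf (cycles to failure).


sigma_a = sigma_f' * (2Nf)^b
2Nf = (sigma_a/sigma_f')^(1/b)
2Nf = (378/1047)^(1/-0.077)
2Nf = 557400.43
Nf = 2.787e+05


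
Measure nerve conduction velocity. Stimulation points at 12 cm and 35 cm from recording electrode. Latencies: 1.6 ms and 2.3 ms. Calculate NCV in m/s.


Distance = (35 - 12) / 100 = 0.23 m
dt = (2.3 - 1.6) / 1000 = 7.0000e-04 s
NCV = dist / dt = 328.6 m/s


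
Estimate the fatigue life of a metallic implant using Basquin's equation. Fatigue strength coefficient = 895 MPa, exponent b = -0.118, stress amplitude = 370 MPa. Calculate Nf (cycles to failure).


sigma_a = sigma_f' * (2Nf)^b
2Nf = (sigma_a/sigma_f')^(1/b)
2Nf = (370/895)^(1/-0.118)
2Nf = 1782.4939
Nf = 891.2


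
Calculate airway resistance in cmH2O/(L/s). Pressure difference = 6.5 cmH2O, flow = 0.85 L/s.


R = dP / flow
R = 6.5 / 0.85
R = 7.647 cmH2O/(L/s)


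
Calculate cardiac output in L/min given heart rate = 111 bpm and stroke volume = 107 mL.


CO = HR * SV
CO = 111 * 107 / 1000
CO = 11.88 L/min


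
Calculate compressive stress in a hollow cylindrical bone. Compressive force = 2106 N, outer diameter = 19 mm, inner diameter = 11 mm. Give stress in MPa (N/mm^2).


A = pi*(r_o^2 - r_i^2)
r_o = 9.5 mm, r_i = 5.5 mm
A = 188.496 mm^2
sigma = F/A = 2106 / 188.496
sigma = 11.17 MPa


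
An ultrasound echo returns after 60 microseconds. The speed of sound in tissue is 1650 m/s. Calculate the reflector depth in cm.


depth = c * t / 2
t = 60 us = 6.0000e-05 s
depth = 1650 * 6.0000e-05 / 2
depth = 0.0495 m = 4.95 cm


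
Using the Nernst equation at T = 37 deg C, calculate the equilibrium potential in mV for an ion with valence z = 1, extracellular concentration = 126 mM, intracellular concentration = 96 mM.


E = (RT/(zF)) * ln(C_out/C_in)
T = 37 + 273.15 = 310.15 K
E = (8.314 * 310.15 / (1 * 96485)) * ln(126/96)
E = 7.268 mV


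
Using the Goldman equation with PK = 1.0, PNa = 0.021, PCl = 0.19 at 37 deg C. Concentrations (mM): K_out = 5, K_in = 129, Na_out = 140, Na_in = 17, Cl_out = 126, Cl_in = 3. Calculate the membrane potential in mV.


Vm = (RT/F)*ln((PK*Ko + PNa*Nao + PCl*Cli)/(PK*Ki + PNa*Nai + PCl*Clo))
Numer = 8.51, Denom = 153.297
Vm = -77.27 mV


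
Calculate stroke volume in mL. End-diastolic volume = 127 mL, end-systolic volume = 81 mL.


SV = EDV - ESV
SV = 127 - 81
SV = 46 mL


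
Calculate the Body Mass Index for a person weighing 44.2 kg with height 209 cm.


BMI = weight / height^2
height = 209 cm = 2.09 m
BMI = 44.2 / 2.09^2
BMI = 10.12 kg/m^2


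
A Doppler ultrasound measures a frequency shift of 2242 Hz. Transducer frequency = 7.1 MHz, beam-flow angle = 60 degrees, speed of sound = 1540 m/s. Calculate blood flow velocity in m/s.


v = fd * c / (2 * f0 * cos(theta))
v = 2242 * 1540 / (2 * 7.1000e+06 * cos(60))
v = 0.4863 m/s


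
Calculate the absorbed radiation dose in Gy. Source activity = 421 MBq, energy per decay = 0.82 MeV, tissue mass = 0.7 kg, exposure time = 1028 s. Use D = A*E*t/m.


A = 421 MBq = 4.2100e+08 Bq
E = 0.82 MeV = 1.31364e-13 J
D = A*E*t/m = 4.2100e+08*1.31364e-13*1028/0.7
D = 0.08122 Gy


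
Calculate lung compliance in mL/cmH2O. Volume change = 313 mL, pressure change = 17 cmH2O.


C = dV / dP
C = 313 / 17
C = 18.41 mL/cmH2O


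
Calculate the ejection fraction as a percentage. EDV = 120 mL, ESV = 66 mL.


SV = EDV - ESV = 120 - 66 = 54 mL
EF = SV/EDV * 100 = 54/120 * 100
EF = 45%


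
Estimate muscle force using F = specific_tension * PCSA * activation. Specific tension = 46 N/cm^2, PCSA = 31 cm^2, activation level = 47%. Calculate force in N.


F = sigma * PCSA * activation
F = 46 * 31 * 0.47
F = 670.2 N


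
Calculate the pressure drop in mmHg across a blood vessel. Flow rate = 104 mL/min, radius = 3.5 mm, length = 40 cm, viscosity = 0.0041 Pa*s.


dP = 8*mu*L*Q / (pi*r^4)
Q = 104 mL/min = 1.73333e-06 m^3/s
dP = 48.2384 Pa = 48.2384 / 133.322 mmHg = 0.3618 mmHg


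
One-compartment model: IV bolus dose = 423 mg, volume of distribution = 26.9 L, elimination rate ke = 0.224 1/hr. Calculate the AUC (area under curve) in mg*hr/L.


C0 = Dose/Vd = 423/26.9 = 15.7249 mg/L
AUC = C0/ke = 15.7249/0.224
AUC = 70.2 mg*hr/L


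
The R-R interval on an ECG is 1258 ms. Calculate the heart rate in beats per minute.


HR = 60 / RR_interval(s)
RR = 1258 ms = 1.258 s
HR = 60 / 1.258 = 47.69 bpm


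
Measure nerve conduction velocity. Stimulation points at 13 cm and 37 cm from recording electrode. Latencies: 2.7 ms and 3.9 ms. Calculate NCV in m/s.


Distance = (37 - 13) / 100 = 0.24 m
dt = (3.9 - 2.7) / 1000 = 0.0012 s
NCV = dist / dt = 200 m/s


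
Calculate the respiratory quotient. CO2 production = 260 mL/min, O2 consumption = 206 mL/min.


RQ = VCO2 / VO2
RQ = 260 / 206
RQ = 1.262


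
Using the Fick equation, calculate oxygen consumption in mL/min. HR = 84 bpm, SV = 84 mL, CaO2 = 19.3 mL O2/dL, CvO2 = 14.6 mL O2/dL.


CO = HR*SV = 84*84/1000 = 7.056 L/min
a-v O2 diff = 19.3 - 14.6 = 4.7 mL/dL
VO2 = CO * (CaO2-CvO2) * 10 dL/L
VO2 = 7.056 * 4.7 * 10
VO2 = 331.6 mL/min


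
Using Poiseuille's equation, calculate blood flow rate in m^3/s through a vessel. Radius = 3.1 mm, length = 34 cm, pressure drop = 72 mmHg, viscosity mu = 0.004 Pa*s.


Q = pi*r^4*dP / (8*mu*L)
r = 0.0031 m, L = 0.34 m
dP = 72 mmHg = 9599.184 Pa
Q = 2.5598e-04 m^3/s


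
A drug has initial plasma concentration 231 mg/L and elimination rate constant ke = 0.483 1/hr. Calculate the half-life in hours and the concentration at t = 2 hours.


t_half = ln(2) / ke = 0.693147 / 0.483 = 1.435 hr
C(t) = C0 * exp(-ke*t) = 231 * exp(-0.483*2)
C(2) = 87.92 mg/L


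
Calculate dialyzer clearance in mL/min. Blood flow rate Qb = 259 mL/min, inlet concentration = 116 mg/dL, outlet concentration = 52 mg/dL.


K = Qb * (Cb_in - Cb_out) / Cb_in
K = 259 * (116 - 52) / 116
K = 142.9 mL/min


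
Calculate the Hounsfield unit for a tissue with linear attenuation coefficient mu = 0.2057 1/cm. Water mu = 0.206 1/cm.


HU = ((mu_tissue - mu_water) / mu_water) * 1000
HU = ((0.2057 - 0.206) / 0.206) * 1000
HU = -1.456


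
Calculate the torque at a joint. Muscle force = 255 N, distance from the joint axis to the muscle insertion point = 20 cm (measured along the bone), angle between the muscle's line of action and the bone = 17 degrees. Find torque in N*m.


Torque = F * d * sin(theta)   (moment arm = d*sin(theta))
d = 20 cm = 0.2 m
Torque = 255 * 0.2 * sin(17)
Torque = 14.91 N*m


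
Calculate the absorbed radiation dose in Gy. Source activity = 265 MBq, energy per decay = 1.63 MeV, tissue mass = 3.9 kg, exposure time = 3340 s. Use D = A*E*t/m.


A = 265 MBq = 2.6500e+08 Bq
E = 1.63 MeV = 2.61126e-13 J
D = A*E*t/m = 2.6500e+08*2.61126e-13*3340/3.9
D = 0.05926 Gy


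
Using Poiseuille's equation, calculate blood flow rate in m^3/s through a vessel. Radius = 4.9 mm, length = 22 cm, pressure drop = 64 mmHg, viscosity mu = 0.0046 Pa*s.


Q = pi*r^4*dP / (8*mu*L)
r = 0.0049 m, L = 0.22 m
dP = 64 mmHg = 8532.608 Pa
Q = 0.001909 m^3/s


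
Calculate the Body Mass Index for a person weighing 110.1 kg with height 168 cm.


BMI = weight / height^2
height = 168 cm = 1.68 m
BMI = 110.1 / 1.68^2
BMI = 39.01 kg/m^2


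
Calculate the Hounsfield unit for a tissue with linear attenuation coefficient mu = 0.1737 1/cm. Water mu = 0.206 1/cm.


HU = ((mu_tissue - mu_water) / mu_water) * 1000
HU = ((0.1737 - 0.206) / 0.206) * 1000
HU = -156.8
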